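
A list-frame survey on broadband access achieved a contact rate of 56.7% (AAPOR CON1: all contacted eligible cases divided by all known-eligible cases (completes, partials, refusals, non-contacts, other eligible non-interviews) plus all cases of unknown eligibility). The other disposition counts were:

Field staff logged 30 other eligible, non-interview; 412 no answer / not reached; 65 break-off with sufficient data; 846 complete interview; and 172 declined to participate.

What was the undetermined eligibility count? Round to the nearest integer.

438

Top = 846 + 65 + 172 + 30 = 1113
CON1 = 1113 / D = 0.567
D = 1113 / 0.567 = 1963.0
Other denominator terms total 1525
undetermined eligibility = 1963.0 − 1525 ≈ 438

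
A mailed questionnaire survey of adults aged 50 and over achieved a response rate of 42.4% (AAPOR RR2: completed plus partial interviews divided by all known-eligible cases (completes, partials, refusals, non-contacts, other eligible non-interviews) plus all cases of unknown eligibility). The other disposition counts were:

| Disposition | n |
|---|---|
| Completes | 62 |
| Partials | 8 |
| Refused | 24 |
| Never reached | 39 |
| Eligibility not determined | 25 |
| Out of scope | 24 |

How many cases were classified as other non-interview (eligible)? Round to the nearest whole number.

7

Numerator: 62 + 8 = 70
RR2 = 70 / D = 0.424
D = 70 / 0.424 = 165.1
Remaining denominator categories sum to 158
other non-interview (eligible) = 165.1 − 158 ≈ 7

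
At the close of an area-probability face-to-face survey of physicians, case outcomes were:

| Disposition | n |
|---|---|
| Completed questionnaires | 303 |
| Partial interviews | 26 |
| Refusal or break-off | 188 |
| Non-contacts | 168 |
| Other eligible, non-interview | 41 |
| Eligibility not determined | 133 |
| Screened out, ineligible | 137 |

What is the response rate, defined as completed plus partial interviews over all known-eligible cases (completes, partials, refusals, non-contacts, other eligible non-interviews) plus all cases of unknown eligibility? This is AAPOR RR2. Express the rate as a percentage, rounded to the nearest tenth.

38.3%

Num = 303 + 26 = 329
Denom = 303 + 26 + 188 + 168 + 41 + 133 = 859
RR2 = 329 / 859 = 0.3830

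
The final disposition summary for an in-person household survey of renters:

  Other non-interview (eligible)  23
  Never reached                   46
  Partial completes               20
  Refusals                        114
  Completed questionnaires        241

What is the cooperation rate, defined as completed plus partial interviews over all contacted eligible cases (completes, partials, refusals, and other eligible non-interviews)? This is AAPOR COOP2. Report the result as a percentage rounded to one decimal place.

65.6%

Num → 241 + 20 = 261
Denom → 241 + 20 + 114 + 23 = 398
COOP2 = 261 / 398 = 0.6558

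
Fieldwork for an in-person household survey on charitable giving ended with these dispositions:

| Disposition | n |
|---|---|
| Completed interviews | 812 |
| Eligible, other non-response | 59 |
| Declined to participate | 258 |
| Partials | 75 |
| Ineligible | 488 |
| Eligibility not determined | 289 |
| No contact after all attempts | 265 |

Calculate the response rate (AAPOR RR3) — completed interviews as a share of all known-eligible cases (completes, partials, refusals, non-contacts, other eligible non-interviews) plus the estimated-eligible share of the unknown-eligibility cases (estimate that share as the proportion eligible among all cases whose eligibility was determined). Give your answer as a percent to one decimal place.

Top: 812
Eligible (known): 812 + 75 + 258 + 265 + 59 = 1469
e = 1469 / (1469 + 488) = 1469 / 1957 = 0.7506
Estimated eligible among unknowns: 0.7506 × 289 = 216.92
Denominator: 1469 + 216.92 = 1685.92
RR3 = 812 / 1685.92 = 0.4816

48.2%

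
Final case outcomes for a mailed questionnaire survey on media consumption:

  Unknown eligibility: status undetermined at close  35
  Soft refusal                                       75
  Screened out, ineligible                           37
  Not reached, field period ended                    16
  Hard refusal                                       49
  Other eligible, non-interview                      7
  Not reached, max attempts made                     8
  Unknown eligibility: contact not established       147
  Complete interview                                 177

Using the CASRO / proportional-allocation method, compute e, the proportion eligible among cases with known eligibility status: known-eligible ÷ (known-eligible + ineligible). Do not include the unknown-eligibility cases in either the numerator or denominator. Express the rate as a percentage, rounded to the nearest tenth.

90.0%

Refusal or break-off = 49 + 75 = 124
No contact after all attempts = 16 + 8 = 24
Eligibility not determined = 147 + 35 = 182
Eligible (known): 177 + 124 + 24 + 7 = 332
e = 332 / (332 + 37) = 332 / 369 = 0.8997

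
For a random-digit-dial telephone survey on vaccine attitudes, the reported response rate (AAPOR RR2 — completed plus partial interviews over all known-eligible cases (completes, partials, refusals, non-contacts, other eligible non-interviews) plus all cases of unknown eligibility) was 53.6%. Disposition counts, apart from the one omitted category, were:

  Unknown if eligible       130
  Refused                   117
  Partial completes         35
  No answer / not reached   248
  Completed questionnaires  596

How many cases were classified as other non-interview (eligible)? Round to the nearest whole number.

Top: 596 + 35 = 631
RR2 = 631 / D = 0.536
D = 631 / 0.536 = 1177.2
Rest of base = 1126
other non-interview (eligible) = 1177.2 − 1126 ≈ 51

51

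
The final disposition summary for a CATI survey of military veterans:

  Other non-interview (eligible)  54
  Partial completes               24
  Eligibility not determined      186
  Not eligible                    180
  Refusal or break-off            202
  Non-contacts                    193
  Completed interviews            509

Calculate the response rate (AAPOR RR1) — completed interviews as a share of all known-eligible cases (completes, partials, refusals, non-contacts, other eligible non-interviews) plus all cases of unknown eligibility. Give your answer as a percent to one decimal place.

Top: 509
Base: 509 + 24 + 202 + 193 + 54 + 186 = 1168
RR1 = 509 / 1168 = 0.4358

43.6%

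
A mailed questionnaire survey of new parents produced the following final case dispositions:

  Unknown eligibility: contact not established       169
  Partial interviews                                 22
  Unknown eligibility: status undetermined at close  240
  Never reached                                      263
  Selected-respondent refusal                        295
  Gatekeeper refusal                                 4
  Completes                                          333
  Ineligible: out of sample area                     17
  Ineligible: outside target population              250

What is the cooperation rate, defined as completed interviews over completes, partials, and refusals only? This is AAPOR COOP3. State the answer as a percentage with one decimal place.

Declined to participate = 4 + 295 = 299
Unknown eligibility = 169 + 240 = 409
Not eligible = 250 + 17 = 267
Num = 333
Denominator = 333 + 22 + 299 = 654
COOP3 = 333 / 654 = 0.5092

50.9%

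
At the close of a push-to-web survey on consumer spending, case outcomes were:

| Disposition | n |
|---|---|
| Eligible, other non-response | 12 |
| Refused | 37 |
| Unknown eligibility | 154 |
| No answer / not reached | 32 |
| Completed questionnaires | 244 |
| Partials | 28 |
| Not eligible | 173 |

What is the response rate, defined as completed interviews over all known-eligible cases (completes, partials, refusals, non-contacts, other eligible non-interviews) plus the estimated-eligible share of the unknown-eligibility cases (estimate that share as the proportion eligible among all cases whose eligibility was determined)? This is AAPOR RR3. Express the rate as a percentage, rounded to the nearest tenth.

53.5%

Num = 244
Determined eligible = 244 + 28 + 37 + 32 + 12 = 353
e = 353 / (353 + 173) = 353 / 526 = 0.6711
Estimated eligible among unknowns = 0.6711 × 154 = 103.35
Base = 353 + 103.35 = 456.35
RR3 = 244 / 456.35 = 0.5347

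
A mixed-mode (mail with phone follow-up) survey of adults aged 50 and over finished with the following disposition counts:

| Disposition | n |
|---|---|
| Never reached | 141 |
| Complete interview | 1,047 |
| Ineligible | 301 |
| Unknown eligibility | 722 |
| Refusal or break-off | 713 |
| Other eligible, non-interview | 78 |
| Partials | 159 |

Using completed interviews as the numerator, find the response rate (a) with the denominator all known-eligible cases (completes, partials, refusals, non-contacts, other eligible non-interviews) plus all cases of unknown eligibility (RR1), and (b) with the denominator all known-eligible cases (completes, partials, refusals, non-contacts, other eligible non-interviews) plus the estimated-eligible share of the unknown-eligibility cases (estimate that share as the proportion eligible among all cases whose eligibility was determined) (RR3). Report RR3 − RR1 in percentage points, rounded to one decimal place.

Numerator = 1047
Denominator = 1047 + 159 + 713 + 141 + 78 + 722 = 2860
RR1 = 1047 / 2860 = 0.3661
Known eligible = 1047 + 159 + 713 + 141 + 78 = 2138
e = 2138 / (2138 + 301) = 2138 / 2439 = 0.8766
Eligible share of unknowns = 0.8766 × 722 = 632.91
Denominator = 2138 + 632.91 = 2770.91
RR3 = 1047 / 2770.91 = 0.3779
Difference = 37.79 − 36.61 = 1.18 percentage points

1.2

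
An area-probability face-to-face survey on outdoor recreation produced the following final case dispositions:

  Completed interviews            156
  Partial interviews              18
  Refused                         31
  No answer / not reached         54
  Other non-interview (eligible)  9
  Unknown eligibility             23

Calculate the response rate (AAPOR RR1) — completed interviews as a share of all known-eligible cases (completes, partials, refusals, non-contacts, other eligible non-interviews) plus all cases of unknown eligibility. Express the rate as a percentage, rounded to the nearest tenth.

Top: 156
Denom: 156 + 18 + 31 + 54 + 9 + 23 = 291
RR1 = 156 / 291 = 0.5361

53.6%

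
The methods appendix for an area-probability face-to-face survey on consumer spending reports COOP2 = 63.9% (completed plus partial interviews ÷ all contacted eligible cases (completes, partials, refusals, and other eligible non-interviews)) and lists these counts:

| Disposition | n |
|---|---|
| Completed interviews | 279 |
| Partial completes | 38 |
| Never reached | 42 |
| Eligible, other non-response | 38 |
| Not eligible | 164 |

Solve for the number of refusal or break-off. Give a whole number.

141

Numerator → 279 + 38 = 317
COOP2 = 317 / D = 0.639
D = 317 / 0.639 = 496.1
Rest of base = 355
refusal or break-off = 496.1 − 355 ≈ 141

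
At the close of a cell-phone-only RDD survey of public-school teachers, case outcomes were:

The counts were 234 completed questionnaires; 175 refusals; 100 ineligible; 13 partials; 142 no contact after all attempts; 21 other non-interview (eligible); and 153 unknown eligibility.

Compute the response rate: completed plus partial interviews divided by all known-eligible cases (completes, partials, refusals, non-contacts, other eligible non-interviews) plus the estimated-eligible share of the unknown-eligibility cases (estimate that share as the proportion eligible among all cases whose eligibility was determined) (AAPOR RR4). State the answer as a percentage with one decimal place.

Top = 234 + 13 = 247
Determined eligible = 234 + 13 + 175 + 142 + 21 = 585
e = 585 / (585 + 100) = 585 / 685 = 0.8540
Eligible share of unknowns = 0.8540 × 153 = 130.66
Denominator = 585 + 130.66 = 715.66
RR4 = 247 / 715.66 = 0.3451

34.5%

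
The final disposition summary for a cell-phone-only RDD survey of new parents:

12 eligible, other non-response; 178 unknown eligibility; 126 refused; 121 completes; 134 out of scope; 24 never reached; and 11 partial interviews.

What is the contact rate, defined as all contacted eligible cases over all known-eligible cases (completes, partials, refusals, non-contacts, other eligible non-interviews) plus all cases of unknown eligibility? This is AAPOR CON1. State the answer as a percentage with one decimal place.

57.2%

Numerator = 121 + 11 + 126 + 12 = 270
Base = 121 + 11 + 126 + 24 + 12 + 178 = 472
CON1 = 270 / 472 = 0.5720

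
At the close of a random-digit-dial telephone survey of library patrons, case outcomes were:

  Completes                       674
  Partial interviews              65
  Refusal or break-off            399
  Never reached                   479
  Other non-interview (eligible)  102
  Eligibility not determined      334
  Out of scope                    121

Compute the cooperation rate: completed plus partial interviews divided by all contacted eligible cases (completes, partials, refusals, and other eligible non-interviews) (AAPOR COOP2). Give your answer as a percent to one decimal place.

Numerator = 674 + 65 = 739
Base = 674 + 65 + 399 + 102 = 1240
COOP2 = 739 / 1240 = 0.5960

59.6%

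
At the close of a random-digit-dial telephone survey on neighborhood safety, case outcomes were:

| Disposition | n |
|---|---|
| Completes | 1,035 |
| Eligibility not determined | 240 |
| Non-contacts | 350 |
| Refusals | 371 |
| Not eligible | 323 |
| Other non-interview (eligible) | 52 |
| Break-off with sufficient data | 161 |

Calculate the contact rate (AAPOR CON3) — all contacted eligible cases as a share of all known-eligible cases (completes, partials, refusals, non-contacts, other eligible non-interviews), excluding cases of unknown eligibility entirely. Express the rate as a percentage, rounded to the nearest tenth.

Top = 1035 + 161 + 371 + 52 = 1619
Denominator = 1035 + 161 + 371 + 350 + 52 = 1969
CON3 = 1619 / 1969 = 0.8222

82.2%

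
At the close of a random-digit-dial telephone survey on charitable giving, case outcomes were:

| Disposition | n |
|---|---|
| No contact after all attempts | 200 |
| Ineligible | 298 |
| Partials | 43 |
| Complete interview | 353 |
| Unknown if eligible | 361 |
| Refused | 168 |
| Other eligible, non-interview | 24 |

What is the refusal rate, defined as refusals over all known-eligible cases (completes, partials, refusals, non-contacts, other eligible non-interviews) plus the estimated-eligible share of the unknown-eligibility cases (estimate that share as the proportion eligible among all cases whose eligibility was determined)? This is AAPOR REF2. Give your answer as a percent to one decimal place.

16.0%

Numerator: 168
Determined eligible: 353 + 43 + 168 + 200 + 24 = 788
e = 788 / (788 + 298) = 788 / 1086 = 0.7256
e × U: 0.7256 × 361 = 261.94
Denom: 788 + 261.94 = 1049.94
REF2 = 168 / 1049.94 = 0.1600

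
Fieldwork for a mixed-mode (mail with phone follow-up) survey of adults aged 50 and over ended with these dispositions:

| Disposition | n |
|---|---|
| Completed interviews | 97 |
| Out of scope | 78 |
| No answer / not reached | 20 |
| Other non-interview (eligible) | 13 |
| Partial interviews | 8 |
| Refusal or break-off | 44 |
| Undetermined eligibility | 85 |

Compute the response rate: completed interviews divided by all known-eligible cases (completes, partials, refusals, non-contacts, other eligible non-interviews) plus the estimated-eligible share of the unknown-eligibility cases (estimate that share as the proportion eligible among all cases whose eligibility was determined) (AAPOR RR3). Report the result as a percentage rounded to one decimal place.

Top = 97
Known eligible = 97 + 8 + 44 + 20 + 13 = 182
e = 182 / (182 + 78) = 182 / 260 = 0.7000
Estimated eligible among unknowns = 0.7000 × 85 = 59.50
Base = 182 + 59.50 = 241.50
RR3 = 97 / 241.50 = 0.4017

40.2%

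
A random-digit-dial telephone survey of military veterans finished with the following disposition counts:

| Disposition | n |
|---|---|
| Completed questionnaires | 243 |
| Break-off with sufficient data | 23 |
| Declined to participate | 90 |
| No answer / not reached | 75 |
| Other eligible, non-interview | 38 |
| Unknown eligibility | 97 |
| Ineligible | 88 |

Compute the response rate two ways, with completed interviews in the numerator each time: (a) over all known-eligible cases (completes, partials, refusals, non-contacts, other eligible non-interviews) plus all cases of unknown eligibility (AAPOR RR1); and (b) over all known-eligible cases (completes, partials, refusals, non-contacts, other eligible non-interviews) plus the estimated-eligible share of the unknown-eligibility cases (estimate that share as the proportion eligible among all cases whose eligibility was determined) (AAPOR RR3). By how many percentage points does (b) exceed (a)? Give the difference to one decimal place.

Top = 243
Denominator = 243 + 23 + 90 + 75 + 38 + 97 = 566
RR1 = 243 / 566 = 0.4293
Determined eligible = 243 + 23 + 90 + 75 + 38 = 469
e = 469 / (469 + 88) = 469 / 557 = 0.8420
e × U = 0.8420 × 97 = 81.67
Denominator = 469 + 81.67 = 550.67
RR3 = 243 / 550.67 = 0.4413
Difference = 44.13 − 42.93 = 1.20 percentage points

1.2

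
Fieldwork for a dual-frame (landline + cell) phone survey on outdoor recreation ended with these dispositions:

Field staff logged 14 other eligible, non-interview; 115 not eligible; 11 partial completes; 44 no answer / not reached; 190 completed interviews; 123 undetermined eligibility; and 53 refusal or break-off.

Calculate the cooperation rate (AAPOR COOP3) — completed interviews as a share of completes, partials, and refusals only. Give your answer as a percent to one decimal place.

74.8%

Numerator = 190
Base = 190 + 11 + 53 = 254
COOP3 = 190 / 254 = 0.7480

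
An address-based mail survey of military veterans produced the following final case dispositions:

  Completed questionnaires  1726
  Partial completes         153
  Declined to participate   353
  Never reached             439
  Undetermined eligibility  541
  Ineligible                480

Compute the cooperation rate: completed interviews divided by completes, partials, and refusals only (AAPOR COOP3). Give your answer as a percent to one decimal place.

Numerator: 1726
Denominator: 1726 + 153 + 353 = 2232
COOP3 = 1726 / 2232 = 0.7733

77.3%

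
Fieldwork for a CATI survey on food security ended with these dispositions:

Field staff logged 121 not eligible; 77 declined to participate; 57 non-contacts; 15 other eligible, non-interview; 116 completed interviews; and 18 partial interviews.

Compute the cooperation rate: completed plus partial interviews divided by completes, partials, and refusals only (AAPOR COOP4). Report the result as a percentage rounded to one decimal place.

Numerator: 116 + 18 = 134
Denominator: 116 + 18 + 77 = 211
COOP4 = 134 / 211 = 0.6351

63.5%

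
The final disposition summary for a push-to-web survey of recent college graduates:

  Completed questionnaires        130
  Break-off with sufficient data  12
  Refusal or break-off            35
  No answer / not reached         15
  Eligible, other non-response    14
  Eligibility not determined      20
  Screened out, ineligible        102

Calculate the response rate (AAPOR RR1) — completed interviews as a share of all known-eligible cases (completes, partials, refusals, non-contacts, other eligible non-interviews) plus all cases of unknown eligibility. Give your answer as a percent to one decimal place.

Numerator → 130
Denominator → 130 + 12 + 35 + 15 + 14 + 20 = 226
RR1 = 130 / 226 = 0.5752

57.5%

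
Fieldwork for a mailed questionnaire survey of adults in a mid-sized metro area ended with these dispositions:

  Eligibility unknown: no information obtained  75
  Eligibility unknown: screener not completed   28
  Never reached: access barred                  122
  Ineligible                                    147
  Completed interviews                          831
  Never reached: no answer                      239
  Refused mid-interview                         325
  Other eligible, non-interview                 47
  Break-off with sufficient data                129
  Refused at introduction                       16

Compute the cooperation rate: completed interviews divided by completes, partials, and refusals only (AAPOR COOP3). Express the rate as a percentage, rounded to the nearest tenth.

Declined to participate = 16 + 325 = 341
Non-contacts = 239 + 122 = 361
Unknown if eligible = 28 + 75 = 103
Numerator = 831
Denominator = 831 + 129 + 341 = 1301
COOP3 = 831 / 1301 = 0.6387

63.9%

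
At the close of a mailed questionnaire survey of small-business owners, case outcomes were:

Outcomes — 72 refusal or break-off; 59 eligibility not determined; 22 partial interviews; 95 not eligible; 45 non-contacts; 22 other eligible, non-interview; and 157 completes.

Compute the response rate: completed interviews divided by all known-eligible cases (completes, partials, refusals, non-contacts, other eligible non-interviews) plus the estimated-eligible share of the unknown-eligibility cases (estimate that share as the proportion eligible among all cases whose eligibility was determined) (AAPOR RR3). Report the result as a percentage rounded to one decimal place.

Numerator = 157
Known eligible = 157 + 22 + 72 + 45 + 22 = 318
e = 318 / (318 + 95) = 318 / 413 = 0.7700
Estimated eligible among unknowns = 0.7700 × 59 = 45.43
Base = 318 + 45.43 = 363.43
RR3 = 157 / 363.43 = 0.4320

43.2%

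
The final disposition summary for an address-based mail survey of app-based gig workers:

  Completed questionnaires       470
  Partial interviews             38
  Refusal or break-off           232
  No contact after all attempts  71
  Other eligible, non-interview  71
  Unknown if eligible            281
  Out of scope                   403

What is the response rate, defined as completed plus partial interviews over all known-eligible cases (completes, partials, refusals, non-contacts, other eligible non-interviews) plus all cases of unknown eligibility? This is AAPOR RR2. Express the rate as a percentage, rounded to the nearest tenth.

43.7%

Num: 470 + 38 = 508
Base: 470 + 38 + 232 + 71 + 71 + 281 = 1163
RR2 = 508 / 1163 = 0.4368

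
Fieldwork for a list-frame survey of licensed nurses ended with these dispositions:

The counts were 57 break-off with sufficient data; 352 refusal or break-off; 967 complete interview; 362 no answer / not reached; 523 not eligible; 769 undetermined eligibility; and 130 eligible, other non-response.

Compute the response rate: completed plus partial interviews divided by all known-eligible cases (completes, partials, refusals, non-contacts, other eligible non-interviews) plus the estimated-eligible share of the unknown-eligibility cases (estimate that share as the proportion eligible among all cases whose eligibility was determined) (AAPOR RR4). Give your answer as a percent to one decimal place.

41.5%

Numerator: 967 + 57 = 1024
Eligible (known): 967 + 57 + 352 + 362 + 130 = 1868
e = 1868 / (1868 + 523) = 1868 / 2391 = 0.7813
Estimated eligible among unknowns: 0.7813 × 769 = 600.82
Denom: 1868 + 600.82 = 2468.82
RR4 = 1024 / 2468.82 = 0.4148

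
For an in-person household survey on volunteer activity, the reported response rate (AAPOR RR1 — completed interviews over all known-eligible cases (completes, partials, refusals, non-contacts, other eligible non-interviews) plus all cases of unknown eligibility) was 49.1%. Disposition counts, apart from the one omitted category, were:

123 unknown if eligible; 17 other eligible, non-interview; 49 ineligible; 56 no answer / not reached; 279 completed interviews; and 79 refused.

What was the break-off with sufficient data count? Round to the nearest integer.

RR1 = 279 / D = 0.491
D = 279 / 0.491 = 568.2
Other denominator terms total 554
break-off with sufficient data = 568.2 − 554 ≈ 14

14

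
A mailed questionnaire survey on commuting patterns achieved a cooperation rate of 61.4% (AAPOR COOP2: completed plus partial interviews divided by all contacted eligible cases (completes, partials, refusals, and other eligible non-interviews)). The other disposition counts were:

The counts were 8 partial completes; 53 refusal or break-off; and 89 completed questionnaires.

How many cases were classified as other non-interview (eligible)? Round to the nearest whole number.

Numerator: 89 + 8 = 97
COOP2 = 97 / D = 0.614
D = 97 / 0.614 = 158.0
Remaining denominator categories sum to 150
other non-interview (eligible) = 158.0 − 150 ≈ 8

8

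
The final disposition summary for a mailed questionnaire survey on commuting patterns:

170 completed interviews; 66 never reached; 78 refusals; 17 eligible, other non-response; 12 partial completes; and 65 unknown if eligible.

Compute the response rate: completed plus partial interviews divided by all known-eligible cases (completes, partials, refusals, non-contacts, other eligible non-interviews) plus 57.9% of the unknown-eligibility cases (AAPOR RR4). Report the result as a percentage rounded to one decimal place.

47.8%

Numerator = 170 + 12 = 182
Eligible (known) = 170 + 12 + 78 + 66 + 17 = 343
Eligible share of unknowns = 0.5790 × 65 = 37.63
Denominator = 343 + 37.63 = 380.63
RR4 = 182 / 380.63 = 0.4782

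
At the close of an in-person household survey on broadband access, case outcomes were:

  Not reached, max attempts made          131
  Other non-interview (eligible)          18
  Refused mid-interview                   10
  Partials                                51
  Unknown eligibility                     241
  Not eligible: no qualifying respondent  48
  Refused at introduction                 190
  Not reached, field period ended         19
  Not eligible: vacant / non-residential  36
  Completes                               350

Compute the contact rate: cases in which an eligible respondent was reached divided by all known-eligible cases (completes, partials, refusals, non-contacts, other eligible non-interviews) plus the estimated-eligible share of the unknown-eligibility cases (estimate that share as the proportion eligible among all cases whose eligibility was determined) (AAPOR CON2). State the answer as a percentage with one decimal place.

Refusal or break-off = 190 + 10 = 200
No answer / not reached = 19 + 131 = 150
Screened out, ineligible = 48 + 36 = 84
Numerator → 350 + 51 + 200 + 18 = 619
Determined eligible → 350 + 51 + 200 + 150 + 18 = 769
e = 769 / (769 + 84) = 769 / 853 = 0.9015
Estimated eligible among unknowns → 0.9015 × 241 = 217.26
Base → 769 + 217.26 = 986.26
CON2 = 619 / 986.26 = 0.6276

62.8%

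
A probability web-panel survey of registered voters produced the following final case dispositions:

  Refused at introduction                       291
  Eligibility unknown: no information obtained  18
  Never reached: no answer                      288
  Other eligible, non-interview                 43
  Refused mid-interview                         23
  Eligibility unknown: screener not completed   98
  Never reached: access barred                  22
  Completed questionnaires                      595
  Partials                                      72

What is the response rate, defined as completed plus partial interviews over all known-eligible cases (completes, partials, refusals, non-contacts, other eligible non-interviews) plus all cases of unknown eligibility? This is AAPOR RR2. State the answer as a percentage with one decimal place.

46.0%

Refusal or break-off = 291 + 23 = 314
No answer / not reached = 288 + 22 = 310
Unknown if eligible = 98 + 18 = 116
Num: 595 + 72 = 667
Base: 595 + 72 + 314 + 310 + 43 + 116 = 1450
RR2 = 667 / 1450 = 0.4600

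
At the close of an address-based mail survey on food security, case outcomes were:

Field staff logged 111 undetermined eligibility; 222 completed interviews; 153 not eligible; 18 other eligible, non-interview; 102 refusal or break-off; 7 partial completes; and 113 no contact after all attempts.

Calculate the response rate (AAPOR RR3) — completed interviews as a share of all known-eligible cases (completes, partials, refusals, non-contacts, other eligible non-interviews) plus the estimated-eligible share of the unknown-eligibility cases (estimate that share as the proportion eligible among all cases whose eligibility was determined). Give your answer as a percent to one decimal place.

Num: 222
Eligible (known): 222 + 7 + 102 + 113 + 18 = 462
e = 462 / (462 + 153) = 462 / 615 = 0.7512
Eligible share of unknowns: 0.7512 × 111 = 83.38
Denom: 462 + 83.38 = 545.38
RR3 = 222 / 545.38 = 0.4071

40.7%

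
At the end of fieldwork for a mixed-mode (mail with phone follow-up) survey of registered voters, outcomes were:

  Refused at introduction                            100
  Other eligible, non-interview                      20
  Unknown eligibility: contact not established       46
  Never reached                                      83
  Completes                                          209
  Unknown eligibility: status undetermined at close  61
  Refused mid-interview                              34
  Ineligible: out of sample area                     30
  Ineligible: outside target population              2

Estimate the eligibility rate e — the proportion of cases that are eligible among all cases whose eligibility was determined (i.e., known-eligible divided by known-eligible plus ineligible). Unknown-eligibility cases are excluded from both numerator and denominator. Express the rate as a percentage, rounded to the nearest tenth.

93.3%

Refusals = 100 + 34 = 134
Eligibility not determined = 46 + 61 = 107
Out of scope = 2 + 30 = 32
Determined eligible: 209 + 134 + 83 + 20 = 446
e = 446 / (446 + 32) = 446 / 478 = 0.9331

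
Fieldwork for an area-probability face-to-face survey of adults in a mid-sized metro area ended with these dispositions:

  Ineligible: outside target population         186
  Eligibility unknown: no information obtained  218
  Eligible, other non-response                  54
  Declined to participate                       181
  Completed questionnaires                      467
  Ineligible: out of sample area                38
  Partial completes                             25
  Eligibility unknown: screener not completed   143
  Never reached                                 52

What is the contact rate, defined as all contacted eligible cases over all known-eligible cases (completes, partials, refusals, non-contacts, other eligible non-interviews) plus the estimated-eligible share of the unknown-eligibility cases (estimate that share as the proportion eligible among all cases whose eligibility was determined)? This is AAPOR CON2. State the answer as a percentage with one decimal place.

Eligibility not determined = 143 + 218 = 361
Ineligible = 186 + 38 = 224
Num → 467 + 25 + 181 + 54 = 727
Determined eligible → 467 + 25 + 181 + 52 + 54 = 779
e = 779 / (779 + 224) = 779 / 1003 = 0.7767
Estimated eligible among unknowns → 0.7767 × 361 = 280.39
Denom → 779 + 280.39 = 1059.39
CON2 = 727 / 1059.39 = 0.6862

68.6%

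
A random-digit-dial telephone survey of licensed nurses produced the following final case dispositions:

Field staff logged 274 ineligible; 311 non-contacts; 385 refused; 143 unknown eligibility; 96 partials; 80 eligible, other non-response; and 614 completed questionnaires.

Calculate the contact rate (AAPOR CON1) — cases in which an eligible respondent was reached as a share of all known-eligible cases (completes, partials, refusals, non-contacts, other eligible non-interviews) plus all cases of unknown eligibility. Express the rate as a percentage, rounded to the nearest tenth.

72.1%

Num: 614 + 96 + 385 + 80 = 1175
Denominator: 614 + 96 + 385 + 311 + 80 + 143 = 1629
CON1 = 1175 / 1629 = 0.7213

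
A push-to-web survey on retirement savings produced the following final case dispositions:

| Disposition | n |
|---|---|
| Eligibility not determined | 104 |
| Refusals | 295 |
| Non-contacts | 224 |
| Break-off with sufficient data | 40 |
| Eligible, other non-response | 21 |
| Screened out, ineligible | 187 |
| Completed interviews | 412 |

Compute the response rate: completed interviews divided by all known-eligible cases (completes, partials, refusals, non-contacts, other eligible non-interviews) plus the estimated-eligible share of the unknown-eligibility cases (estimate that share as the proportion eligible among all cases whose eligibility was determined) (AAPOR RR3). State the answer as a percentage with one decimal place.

Numerator: 412
Known eligible: 412 + 40 + 295 + 224 + 21 = 992
e = 992 / (992 + 187) = 992 / 1179 = 0.8414
e × U: 0.8414 × 104 = 87.51
Base: 992 + 87.51 = 1079.51
RR3 = 412 / 1079.51 = 0.3817

38.2%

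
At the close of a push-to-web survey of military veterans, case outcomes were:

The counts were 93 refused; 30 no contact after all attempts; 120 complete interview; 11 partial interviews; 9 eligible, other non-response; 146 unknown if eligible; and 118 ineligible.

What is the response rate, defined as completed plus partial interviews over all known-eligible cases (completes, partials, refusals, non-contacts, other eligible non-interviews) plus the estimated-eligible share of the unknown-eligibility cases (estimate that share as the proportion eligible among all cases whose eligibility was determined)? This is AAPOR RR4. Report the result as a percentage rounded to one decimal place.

36.0%

Numerator → 120 + 11 = 131
Known eligible → 120 + 11 + 93 + 30 + 9 = 263
e = 263 / (263 + 118) = 263 / 381 = 0.6903
Eligible share of unknowns → 0.6903 × 146 = 100.78
Denom → 263 + 100.78 = 363.78
RR4 = 131 / 363.78 = 0.3601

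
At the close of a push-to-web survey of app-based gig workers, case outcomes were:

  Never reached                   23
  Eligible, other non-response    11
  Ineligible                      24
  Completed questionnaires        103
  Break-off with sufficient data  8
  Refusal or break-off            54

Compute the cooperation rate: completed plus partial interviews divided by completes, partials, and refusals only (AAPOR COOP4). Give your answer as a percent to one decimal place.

67.3%

Num → 103 + 8 = 111
Base → 103 + 8 + 54 = 165
COOP4 = 111 / 165 = 0.6727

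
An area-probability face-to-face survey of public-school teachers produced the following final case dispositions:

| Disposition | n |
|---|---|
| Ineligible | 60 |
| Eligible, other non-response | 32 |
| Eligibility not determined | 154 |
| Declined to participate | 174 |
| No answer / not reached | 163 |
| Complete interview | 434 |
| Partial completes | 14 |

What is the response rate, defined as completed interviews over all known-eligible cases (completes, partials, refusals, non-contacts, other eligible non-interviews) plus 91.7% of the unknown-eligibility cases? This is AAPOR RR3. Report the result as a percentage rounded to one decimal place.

Num = 434
Known eligible = 434 + 14 + 174 + 163 + 32 = 817
e × U = 0.9170 × 154 = 141.22
Base = 817 + 141.22 = 958.22
RR3 = 434 / 958.22 = 0.4529

45.3%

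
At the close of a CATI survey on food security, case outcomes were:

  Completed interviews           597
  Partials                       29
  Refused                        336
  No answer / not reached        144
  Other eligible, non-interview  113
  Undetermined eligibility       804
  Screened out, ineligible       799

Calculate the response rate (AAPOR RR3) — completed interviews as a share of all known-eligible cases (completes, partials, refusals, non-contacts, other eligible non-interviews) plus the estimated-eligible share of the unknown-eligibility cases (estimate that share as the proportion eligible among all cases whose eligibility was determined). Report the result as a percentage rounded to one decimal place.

Num: 597
Known eligible: 597 + 29 + 336 + 144 + 113 = 1219
e = 1219 / (1219 + 799) = 1219 / 2018 = 0.6041
Eligible share of unknowns: 0.6041 × 804 = 485.70
Denominator: 1219 + 485.70 = 1704.70
RR3 = 597 / 1704.70 = 0.3502

35.0%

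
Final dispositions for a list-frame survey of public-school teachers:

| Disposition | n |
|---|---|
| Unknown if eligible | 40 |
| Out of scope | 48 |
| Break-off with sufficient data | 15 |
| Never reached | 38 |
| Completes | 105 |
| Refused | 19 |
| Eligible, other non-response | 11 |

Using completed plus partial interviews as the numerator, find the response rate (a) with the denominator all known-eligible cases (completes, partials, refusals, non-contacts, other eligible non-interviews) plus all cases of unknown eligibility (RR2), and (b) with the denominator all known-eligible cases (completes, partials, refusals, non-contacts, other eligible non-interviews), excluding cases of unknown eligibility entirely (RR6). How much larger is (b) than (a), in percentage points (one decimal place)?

11.2

Numerator = 105 + 15 = 120
Denominator = 105 + 15 + 19 + 38 + 11 + 40 = 228
RR2 = 120 / 228 = 0.5263
Denominator = 105 + 15 + 19 + 38 + 11 = 188
RR6 = 120 / 188 = 0.6383
Difference = 63.83 − 52.63 = 11.20 percentage points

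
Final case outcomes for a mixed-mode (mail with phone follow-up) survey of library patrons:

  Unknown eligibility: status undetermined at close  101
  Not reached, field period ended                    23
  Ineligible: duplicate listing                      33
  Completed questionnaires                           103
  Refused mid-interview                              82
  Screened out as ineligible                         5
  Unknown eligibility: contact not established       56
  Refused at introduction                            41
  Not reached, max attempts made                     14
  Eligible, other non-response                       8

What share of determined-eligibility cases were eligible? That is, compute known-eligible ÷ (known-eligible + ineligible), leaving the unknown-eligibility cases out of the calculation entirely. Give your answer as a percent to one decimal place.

87.7%

Refused = 41 + 82 = 123
Non-contacts = 23 + 14 = 37
Unknown eligibility = 56 + 101 = 157
Not eligible = 5 + 33 = 38
Determined eligible = 103 + 123 + 37 + 8 = 271
e = 271 / (271 + 38) = 271 / 309 = 0.8770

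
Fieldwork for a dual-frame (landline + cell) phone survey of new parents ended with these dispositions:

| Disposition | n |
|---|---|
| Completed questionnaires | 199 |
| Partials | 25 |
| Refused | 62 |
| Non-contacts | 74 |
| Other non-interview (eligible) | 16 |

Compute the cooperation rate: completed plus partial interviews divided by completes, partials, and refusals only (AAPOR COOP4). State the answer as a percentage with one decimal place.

78.3%

Numerator → 199 + 25 = 224
Base → 199 + 25 + 62 = 286
COOP4 = 224 / 286 = 0.7832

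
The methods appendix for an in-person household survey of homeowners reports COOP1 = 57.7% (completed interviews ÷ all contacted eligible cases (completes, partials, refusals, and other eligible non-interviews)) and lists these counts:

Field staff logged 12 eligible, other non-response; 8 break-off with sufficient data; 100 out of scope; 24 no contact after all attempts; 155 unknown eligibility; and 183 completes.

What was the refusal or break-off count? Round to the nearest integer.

COOP1 = 183 / D = 0.577
D = 183 / 0.577 = 317.2
Remaining denominator categories sum to 203
refusal or break-off = 317.2 − 203 ≈ 114

114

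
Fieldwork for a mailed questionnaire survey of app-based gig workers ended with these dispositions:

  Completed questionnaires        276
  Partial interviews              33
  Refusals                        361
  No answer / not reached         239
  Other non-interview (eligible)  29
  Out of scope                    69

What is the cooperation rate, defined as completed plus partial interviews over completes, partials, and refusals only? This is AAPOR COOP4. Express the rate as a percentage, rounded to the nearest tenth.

46.1%

Top: 276 + 33 = 309
Denom: 276 + 33 + 361 = 670
COOP4 = 309 / 670 = 0.4612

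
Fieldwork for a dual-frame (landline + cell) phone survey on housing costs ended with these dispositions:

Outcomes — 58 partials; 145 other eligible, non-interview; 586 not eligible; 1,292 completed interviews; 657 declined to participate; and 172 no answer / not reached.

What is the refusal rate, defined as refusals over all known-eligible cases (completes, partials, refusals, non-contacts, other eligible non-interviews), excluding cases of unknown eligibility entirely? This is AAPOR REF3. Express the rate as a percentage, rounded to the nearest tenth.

Numerator → 657
Denom → 1292 + 58 + 657 + 172 + 145 = 2324
REF3 = 657 / 2324 = 0.2827

28.3%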